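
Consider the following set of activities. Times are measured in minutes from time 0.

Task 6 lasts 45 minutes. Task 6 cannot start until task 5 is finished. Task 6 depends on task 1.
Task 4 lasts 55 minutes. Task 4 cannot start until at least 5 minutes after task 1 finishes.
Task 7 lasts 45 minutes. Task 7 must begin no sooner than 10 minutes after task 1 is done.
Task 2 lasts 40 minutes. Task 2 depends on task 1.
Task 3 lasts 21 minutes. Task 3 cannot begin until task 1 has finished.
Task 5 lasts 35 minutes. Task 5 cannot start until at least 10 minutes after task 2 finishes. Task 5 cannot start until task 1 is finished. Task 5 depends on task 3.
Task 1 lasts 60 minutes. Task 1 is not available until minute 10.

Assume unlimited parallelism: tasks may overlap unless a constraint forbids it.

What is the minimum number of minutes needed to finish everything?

200

Task 1 cannot begin until its own release at minute 10. It runs from minute 10 to 10 + 60 = minute 70.
Task 7 cannot begin until task 1 (finishes minute 70, plus 10-minute gap → minute 80). It runs from minute 80 to 80 + 45 = minute 125.
Task 4 waits on task 1 (finishes minute 70, plus 5-minute gap → minute 75), so it starts at minute 75 and finishes at 75 + 55 = minute 130.
After task 1 (finishes minute 70), task 3 can start at minute 70 and finishes at minute 91.
Task 2 cannot begin until task 1 (finishes minute 70). It runs from minute 70 to 70 + 40 = minute 110.
Task 5 needs all of task 2 (finishes minute 110, plus 10-minute gap → minute 120); task 1 (finishes minute 70); task 3 (finishes minute 91). That puts its earliest start at minute 120; it finishes at 120 + 35 = minute 155.
Task 6 needs all of task 5 (finishes minute 155); task 1 (finishes minute 70). That puts its earliest start at minute 155; it finishes at 155 + 45 = minute 200.
All tasks are finished once the last one completes. Finish times: Task 1 at 70, Task 2 at 110, Task 3 at 91, Task 4 at 130, Task 5 at 155, Task 6 at 200, Task 7 at 125. The latest is minute 200.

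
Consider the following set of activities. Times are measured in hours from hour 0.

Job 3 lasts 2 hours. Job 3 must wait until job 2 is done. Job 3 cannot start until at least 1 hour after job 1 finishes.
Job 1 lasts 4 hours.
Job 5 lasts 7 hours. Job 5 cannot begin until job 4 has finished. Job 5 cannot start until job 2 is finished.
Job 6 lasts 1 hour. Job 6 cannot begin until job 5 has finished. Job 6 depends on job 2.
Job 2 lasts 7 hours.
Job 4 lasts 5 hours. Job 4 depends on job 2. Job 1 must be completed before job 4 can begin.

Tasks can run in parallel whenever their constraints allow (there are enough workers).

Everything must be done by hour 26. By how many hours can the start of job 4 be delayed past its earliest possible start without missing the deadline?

6

Job 2 has no prerequisites, so it starts at hour 0 and finishes at hour 7.
Nothing blocks job 1, so it runs from hour 0 to hour 4.
Job 4 has to wait for job 2 (finishes hour 7); job 1 (finishes hour 4). The latest of these is hour 7, so job 4 runs hour 7 to 7 + 5 = hour 12.

Working backward from the deadline:
Job 6 has no dependents, so it just needs to finish by hour 26. Starting by 26 − 1 = hour 25 achieves that.
Job 5 feeds into job 6 (must start by hour 25); so job 5 must finish by hour 25 and therefore start by hour 18.
Since job 5 (must start by hour 18) depends on it, job 4 must finish by hour 18. Backing off its 5-hour duration gives a latest start of hour 13.
So job 4 can start as early as hour 7 and as late as hour 13, giving 13 − 7 = 6 hours of slack.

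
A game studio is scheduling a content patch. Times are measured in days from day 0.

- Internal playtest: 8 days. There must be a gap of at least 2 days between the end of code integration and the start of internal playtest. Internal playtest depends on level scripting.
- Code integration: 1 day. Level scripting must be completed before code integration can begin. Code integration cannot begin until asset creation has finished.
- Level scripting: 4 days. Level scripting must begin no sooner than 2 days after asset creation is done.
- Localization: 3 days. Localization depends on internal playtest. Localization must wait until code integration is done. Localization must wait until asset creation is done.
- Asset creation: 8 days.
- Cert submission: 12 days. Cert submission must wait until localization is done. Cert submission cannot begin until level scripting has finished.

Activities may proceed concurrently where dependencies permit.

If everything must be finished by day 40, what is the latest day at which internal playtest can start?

Nothing follows cert submission; the deadline of day 40 is its only limit. It must start by 40 − 12 = day 28.
Since cert submission (must start by day 28) depends on it, localization must finish by day 28. Backing off its 3-day duration gives a latest start of day 25.
Since localization (must start by day 25) depends on it, internal playtest must finish by day 25. Backing off its 8-day duration gives a latest start of day 17.

17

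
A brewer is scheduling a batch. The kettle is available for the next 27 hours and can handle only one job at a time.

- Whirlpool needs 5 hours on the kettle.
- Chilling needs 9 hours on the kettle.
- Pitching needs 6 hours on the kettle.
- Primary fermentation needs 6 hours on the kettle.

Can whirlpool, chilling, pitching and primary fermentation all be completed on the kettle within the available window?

Running back to back, the jobs need 5 + 9 + 6 + 6 = 26 hours on the kettle.
Since 26 ≤ 27, they fit within the window.

Yes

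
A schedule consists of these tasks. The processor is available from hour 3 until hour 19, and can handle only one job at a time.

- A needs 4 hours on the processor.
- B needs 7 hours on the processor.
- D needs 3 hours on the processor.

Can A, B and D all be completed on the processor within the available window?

Yes

The processor window is 19 − 3 = 16 hours.
Running back to back, the jobs need 4 + 7 + 3 = 14 hours on the processor.
Since 14 ≤ 16, they fit within the window.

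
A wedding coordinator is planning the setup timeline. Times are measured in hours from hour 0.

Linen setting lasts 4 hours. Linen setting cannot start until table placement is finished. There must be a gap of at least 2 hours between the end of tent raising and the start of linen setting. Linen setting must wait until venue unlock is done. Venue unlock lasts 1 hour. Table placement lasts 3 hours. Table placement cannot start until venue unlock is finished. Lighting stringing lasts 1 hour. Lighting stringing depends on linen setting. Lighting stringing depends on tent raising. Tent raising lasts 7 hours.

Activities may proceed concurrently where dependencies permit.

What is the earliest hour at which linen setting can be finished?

Tent raising can start immediately at hour 0; it finishes at hour 7.
Venue unlock can start immediately at hour 0; it finishes at hour 1.
After venue unlock (finishes hour 1), table placement can start at hour 1 and finishes at hour 4.
Linen setting cannot start until table placement (finishes hour 4); tent raising (finishes hour 7, plus 2-hour gap → hour 9); venue unlock (finishes hour 1). The controlling bound is hour 9, so linen setting finishes at 9 + 4 = hour 13.

13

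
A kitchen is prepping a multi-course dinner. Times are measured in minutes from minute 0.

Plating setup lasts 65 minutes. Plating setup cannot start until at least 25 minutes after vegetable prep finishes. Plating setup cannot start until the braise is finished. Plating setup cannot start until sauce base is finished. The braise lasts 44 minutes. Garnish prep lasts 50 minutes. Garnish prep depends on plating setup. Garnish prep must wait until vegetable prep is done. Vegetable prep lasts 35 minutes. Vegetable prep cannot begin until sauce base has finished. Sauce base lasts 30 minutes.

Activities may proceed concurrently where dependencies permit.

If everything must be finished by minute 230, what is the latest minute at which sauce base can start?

Garnish prep has no dependents, so it just needs to finish by minute 230. Starting by 230 − 50 = minute 180 achieves that.
Plating setup has to be done before garnish prep (must start by minute 180). That means finishing by minute 180, i.e. starting by 180 − 65 = minute 115.
For vegetable prep: plating setup (must start by minute 115, minus 25-minute gap → minute 90); garnish prep (must start by minute 180). The most restrictive is minute 90; with a 35-minute duration, vegetable prep must start by minute 55.
For sauce base: vegetable prep (must start by minute 55); plating setup (must start by minute 115). The most restrictive is minute 55; with a 30-minute duration, sauce base must start by minute 25.

25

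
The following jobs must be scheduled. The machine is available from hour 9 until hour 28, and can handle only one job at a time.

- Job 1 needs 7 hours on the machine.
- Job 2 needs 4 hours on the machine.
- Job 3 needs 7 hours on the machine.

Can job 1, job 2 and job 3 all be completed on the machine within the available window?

Yes

The machine window is 28 − 9 = 19 hours.
Running back to back, the jobs need 7 + 4 + 7 = 18 hours on the machine.
Since 18 ≤ 19, they fit within the window.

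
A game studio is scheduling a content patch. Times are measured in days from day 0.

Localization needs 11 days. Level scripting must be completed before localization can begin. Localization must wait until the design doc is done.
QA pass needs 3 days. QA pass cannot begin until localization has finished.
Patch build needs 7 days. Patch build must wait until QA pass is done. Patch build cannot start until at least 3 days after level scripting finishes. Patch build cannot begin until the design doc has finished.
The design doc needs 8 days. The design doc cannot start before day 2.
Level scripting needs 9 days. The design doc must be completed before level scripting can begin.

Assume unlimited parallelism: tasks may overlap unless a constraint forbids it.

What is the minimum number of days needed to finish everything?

40

The design doc cannot begin until its own release at day 2. It runs from day 2 to 2 + 8 = day 10.
After the design doc (finishes day 10), level scripting can start at day 10 and finishes at day 19.
Localization cannot start until level scripting (finishes day 19); the design doc (finishes day 10). The controlling bound is day 19, so localization finishes at 19 + 11 = day 30.
QA pass waits on localization (finishes day 30), so it starts at day 30 and finishes at 30 + 3 = day 33.
Patch build has to wait for QA pass (finishes day 33); level scripting (finishes day 19, plus 3-day gap → day 22); the design doc (finishes day 10). The latest of these is day 33, so patch build runs day 33 to 33 + 7 = day 40.
All tasks are finished once the last one completes. Finish times: The design doc at 10, Level scripting at 19, Localization at 30, QA pass at 33, Patch build at 40. The latest is day 40.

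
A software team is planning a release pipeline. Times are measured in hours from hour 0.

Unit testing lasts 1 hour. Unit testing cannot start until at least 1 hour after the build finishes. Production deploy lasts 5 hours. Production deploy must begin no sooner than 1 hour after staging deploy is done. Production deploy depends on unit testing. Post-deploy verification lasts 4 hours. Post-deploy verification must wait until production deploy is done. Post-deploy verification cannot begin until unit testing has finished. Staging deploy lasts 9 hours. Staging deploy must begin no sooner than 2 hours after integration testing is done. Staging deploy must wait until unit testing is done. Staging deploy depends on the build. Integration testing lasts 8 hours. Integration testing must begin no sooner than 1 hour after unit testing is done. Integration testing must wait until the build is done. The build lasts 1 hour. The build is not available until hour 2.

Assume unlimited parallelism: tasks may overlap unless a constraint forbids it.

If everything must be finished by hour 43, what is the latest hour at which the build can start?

10

To finish by hour 43, post-deploy verification (duration 4) must start no later than hour 39.
Production deploy has to be done before post-deploy verification (must start by hour 39). That means finishing by hour 39, i.e. starting by 39 − 5 = hour 34.
Staging deploy has to be done before production deploy (must start by hour 34, minus 1-hour gap → hour 33). That means finishing by hour 33, i.e. starting by 33 − 9 = hour 24.
Integration testing must finish before staging deploy (must start by hour 24, minus 2-hour gap → hour 22). With an 8-hour duration, integration testing must start by 22 − 8 = hour 14.
For unit testing: integration testing (must start by hour 14, minus 1-hour gap → hour 13); staging deploy (must start by hour 24); production deploy (must start by hour 34); post-deploy verification (must start by hour 39). The most restrictive is hour 13; with a 1-hour duration, unit testing must start by hour 12.
The build has several dependents: unit testing (must start by hour 12, minus 1-hour gap → hour 11); integration testing (must start by hour 14); staging deploy (must start by hour 24). The earliest of those limits is hour 11, so the build must start by 11 − 1 = hour 10.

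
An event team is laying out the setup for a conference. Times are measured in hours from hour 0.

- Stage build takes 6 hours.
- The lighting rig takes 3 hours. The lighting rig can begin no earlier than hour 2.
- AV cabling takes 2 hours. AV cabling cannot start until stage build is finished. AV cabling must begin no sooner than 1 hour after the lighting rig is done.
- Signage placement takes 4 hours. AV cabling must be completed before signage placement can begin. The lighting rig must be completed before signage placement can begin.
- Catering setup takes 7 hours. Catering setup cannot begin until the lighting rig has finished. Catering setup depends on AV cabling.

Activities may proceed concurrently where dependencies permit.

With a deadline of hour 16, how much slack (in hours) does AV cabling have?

The lighting rig waits on its own release at hour 2, so it starts at hour 2 and finishes at 2 + 3 = hour 5.
Stage build can start immediately at hour 0; it finishes at hour 6.
AV cabling cannot start until stage build (finishes hour 6); the lighting rig (finishes hour 5, plus 1-hour gap → hour 6). The controlling bound is hour 6, so AV cabling finishes at 6 + 2 = hour 8.

Working backward from the deadline:
Signage placement must finish by hour 16; it takes 4 hours, so it must start by 16 − 4 = hour 12.
Catering setup has no dependents, so it just needs to finish by hour 16. Starting by 16 − 7 = hour 9 achieves that.
AV cabling has several dependents: signage placement (must start by hour 12); catering setup (must start by hour 9). The earliest of those limits is hour 9, so AV cabling must start by 9 − 2 = hour 7.
So AV cabling can start as early as hour 6 and as late as hour 7, giving 7 − 6 = 1 hour of slack.

1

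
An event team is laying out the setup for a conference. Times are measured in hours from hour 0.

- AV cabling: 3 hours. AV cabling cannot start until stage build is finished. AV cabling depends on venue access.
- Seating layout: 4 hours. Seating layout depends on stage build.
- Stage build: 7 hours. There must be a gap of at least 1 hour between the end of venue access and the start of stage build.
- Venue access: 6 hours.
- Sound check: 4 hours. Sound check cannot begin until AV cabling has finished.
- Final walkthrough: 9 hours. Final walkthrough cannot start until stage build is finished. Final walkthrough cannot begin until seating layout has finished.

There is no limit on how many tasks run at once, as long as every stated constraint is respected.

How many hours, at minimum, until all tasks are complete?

Venue access can start immediately at hour 0; it finishes at hour 6.
Stage build waits on venue access (finishes hour 6, plus 1-hour gap → hour 7), so it starts at hour 7 and finishes at 7 + 7 = hour 14.
Seating layout waits on stage build (finishes hour 14), so it starts at hour 14 and finishes at 14 + 4 = hour 18.
For final walkthrough: stage build (finishes hour 14); seating layout (finishes hour 18). Taking the maximum gives a start of hour 18, and it finishes at 18 + 9 = hour 27.
AV cabling cannot start until stage build (finishes hour 14); venue access (finishes hour 6). The controlling bound is hour 14, so AV cabling finishes at 14 + 3 = hour 17.
Sound check cannot begin until AV cabling (finishes hour 17). It runs from hour 17 to 17 + 4 = hour 21.
All tasks are finished once the last one completes. Finish times: Venue access at 6, Stage build at 14, AV cabling at 17, Seating layout at 18, Sound check at 21, Final walkthrough at 27. The latest is hour 27.

27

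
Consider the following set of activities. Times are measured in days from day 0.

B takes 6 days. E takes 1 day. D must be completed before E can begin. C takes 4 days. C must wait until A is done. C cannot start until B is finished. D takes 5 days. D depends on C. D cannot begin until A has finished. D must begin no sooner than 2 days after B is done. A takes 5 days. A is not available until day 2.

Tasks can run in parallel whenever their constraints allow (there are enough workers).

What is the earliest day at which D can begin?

Nothing blocks B, so it runs from day 0 to day 6.
After its own release at day 2, A can start at day 2 and finishes at day 7.
C has to wait for A (finishes day 7); B (finishes day 6). The latest of these is day 7, so C runs day 7 to 7 + 4 = day 11.
D waits on C (finishes day 11); A (finishes day 7); B (finishes day 6, plus 2-day gap → day 8). The latest of these is day 11, which is the earliest D can start.

11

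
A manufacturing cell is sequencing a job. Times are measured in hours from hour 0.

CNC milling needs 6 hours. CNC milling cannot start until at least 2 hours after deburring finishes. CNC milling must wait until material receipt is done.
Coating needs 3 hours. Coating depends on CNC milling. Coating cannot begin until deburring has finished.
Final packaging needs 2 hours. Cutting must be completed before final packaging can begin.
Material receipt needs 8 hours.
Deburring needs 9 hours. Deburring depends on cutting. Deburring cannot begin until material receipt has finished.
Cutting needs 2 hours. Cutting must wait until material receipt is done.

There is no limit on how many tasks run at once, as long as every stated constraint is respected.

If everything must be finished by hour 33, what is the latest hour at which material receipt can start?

3

To finish by hour 33, coating (duration 3) must start no later than hour 30.
Since coating (must start by hour 30) depends on it, CNC milling must finish by hour 30. Backing off its 6-hour duration gives a latest start of hour 24.
For deburring: CNC milling (must start by hour 24, minus 2-hour gap → hour 22); coating (must start by hour 30). The most restrictive is hour 22; with a 9-hour duration, deburring must start by hour 13.
Nothing follows final packaging; the deadline of hour 33 is its only limit. It must start by 33 − 2 = hour 31.
Cutting has several dependents: deburring (must start by hour 13); final packaging (must start by hour 31). The earliest of those limits is hour 13, so cutting must start by 13 − 2 = hour 11.
Material receipt has several dependents: cutting (must start by hour 11); deburring (must start by hour 13); CNC milling (must start by hour 24). The earliest of those limits is hour 11, so material receipt must start by 11 − 8 = hour 3.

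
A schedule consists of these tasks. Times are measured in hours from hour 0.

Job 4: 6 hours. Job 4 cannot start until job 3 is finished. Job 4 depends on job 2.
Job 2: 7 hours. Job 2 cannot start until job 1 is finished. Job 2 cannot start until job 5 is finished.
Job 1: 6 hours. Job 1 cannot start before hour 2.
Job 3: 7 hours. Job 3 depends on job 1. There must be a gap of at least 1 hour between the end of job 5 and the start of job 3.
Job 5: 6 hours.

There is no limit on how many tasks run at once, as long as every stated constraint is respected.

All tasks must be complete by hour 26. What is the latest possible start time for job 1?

Job 4 must finish by hour 26; it takes 6 hours, so it must start by 26 − 6 = hour 20.
Job 2 feeds into job 4 (must start by hour 20); so job 2 must finish by hour 20 and therefore start by hour 13.
Since job 4 (must start by hour 20) depends on it, job 3 must finish by hour 20. Backing off its 7-hour duration gives a latest start of hour 13.
Job 1 feeds job 2 (must start by hour 13); job 3 (must start by hour 13). Taking the minimum, job 1 must finish by hour 13 and start by 13 − 6 = hour 7.

7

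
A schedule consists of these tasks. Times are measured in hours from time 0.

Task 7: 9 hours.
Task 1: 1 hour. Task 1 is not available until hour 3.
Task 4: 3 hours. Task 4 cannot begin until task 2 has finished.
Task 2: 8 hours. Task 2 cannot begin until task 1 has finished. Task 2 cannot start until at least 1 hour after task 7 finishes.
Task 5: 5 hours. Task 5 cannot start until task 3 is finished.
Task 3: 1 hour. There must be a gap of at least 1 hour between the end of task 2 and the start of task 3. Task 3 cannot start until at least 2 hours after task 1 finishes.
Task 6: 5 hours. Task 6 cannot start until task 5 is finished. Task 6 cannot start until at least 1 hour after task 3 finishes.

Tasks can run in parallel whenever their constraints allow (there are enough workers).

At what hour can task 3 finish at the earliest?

Nothing blocks task 7, so it runs from hour 0 to hour 9.
After its own release at hour 3, task 1 can start at hour 3 and finishes at hour 4.
For task 2: task 1 (finishes hour 4); task 7 (finishes hour 9, plus 1-hour gap → hour 10). Taking the maximum gives a start of hour 10, and it finishes at 10 + 8 = hour 18.
Task 3 needs all of task 2 (finishes hour 18, plus 1-hour gap → hour 19); task 1 (finishes hour 4, plus 2-hour gap → hour 6). That puts its earliest start at hour 19; it finishes at 19 + 1 = hour 20.

20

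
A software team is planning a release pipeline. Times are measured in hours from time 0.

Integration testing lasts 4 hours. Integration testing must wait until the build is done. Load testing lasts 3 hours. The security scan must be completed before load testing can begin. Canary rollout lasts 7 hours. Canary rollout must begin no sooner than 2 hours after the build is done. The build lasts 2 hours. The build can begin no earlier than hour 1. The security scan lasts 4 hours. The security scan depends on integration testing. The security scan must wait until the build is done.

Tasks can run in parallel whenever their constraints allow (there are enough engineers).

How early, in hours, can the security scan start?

7

The build waits on its own release at hour 1, so it starts at hour 1 and finishes at 1 + 2 = hour 3.
After the build (finishes hour 3), integration testing can start at hour 3 and finishes at hour 7.
The security scan waits on integration testing (finishes hour 7); the build (finishes hour 3). The latest of these is hour 7, which is the earliest the security scan can start.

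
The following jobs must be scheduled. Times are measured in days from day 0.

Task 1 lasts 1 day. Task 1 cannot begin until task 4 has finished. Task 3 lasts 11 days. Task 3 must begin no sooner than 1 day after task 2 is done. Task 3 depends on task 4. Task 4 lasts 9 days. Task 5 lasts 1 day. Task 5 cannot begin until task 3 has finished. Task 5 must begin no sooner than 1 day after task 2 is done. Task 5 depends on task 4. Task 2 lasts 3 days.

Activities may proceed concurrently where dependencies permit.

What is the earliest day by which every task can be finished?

21

Nothing blocks task 4, so it runs from day 0 to day 9.
Task 1 waits on task 4 (finishes day 9), so it starts at day 9 and finishes at 9 + 1 = day 10.
Nothing blocks task 2, so it runs from day 0 to day 3.
Task 3 has to wait for task 2 (finishes day 3, plus 1-day gap → day 4); task 4 (finishes day 9). The latest of these is day 9, so task 3 runs day 9 to 9 + 11 = day 20.
Task 5 needs all of task 3 (finishes day 20); task 2 (finishes day 3, plus 1-day gap → day 4); task 4 (finishes day 9). That puts its earliest start at day 20; it finishes at 20 + 1 = day 21.
All tasks are finished once the last one completes. Finish times: Task 1 at 10, Task 2 at 3, Task 3 at 20, Task 4 at 9, Task 5 at 21. The latest is day 21.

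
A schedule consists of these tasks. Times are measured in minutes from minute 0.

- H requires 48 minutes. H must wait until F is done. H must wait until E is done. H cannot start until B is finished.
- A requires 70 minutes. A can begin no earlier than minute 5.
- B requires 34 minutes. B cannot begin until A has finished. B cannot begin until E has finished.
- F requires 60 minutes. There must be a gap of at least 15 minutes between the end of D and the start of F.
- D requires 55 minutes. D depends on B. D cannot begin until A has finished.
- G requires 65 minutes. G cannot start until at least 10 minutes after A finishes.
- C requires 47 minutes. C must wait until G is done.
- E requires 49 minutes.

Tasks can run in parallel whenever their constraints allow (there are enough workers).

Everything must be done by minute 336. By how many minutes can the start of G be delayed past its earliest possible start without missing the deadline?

139

After its own release at minute 5, A can start at minute 5 and finishes at minute 75.
G cannot begin until A (finishes minute 75, plus 10-minute gap → minute 85). It runs from minute 85 to 85 + 65 = minute 150.

Working backward from the deadline:
C must finish by minute 336; it takes 47 minutes, so it must start by 336 − 47 = minute 289.
Since C (must start by minute 289) depends on it, G must finish by minute 289. Backing off its 65-minute duration gives a latest start of minute 224.
So G can start as early as minute 85 and as late as minute 224, giving 224 − 85 = 139 minutes of slack.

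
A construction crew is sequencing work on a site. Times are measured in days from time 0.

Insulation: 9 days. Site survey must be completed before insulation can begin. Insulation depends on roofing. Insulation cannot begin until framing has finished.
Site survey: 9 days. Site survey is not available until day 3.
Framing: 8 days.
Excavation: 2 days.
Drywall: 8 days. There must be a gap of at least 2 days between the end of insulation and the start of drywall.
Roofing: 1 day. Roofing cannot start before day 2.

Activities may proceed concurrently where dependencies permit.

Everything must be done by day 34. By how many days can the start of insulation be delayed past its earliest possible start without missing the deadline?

3

After its own release at day 2, roofing can start at day 2 and finishes at day 3.
Nothing blocks framing, so it runs from day 0 to day 8.
Site survey waits on its own release at day 3, so it starts at day 3 and finishes at 3 + 9 = day 12.
Insulation has to wait for site survey (finishes day 12); roofing (finishes day 3); framing (finishes day 8). The latest of these is day 12, so insulation runs day 12 to 12 + 9 = day 21.

Working backward from the deadline:
Drywall has no dependents, so it just needs to finish by day 34. Starting by 34 − 8 = day 26 achieves that.
Since drywall (must start by day 26, minus 2-day gap → day 24) depends on it, insulation must finish by day 24. Backing off its 9-day duration gives a latest start of day 15.
So insulation can start as early as day 12 and as late as day 15, giving 15 − 12 = 3 days of slack.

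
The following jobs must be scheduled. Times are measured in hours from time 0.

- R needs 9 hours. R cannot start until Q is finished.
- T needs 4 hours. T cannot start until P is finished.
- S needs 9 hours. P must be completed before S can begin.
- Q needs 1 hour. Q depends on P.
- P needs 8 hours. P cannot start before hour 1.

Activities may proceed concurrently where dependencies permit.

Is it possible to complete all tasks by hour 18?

No

After its own release at hour 1, P can start at hour 1 and finishes at hour 9.
T cannot begin until P (finishes hour 9). It runs from hour 9 to 9 + 4 = hour 13.
S waits on P (finishes hour 9), so it starts at hour 9 and finishes at 9 + 9 = hour 18.
Q cannot begin until P (finishes hour 9). It runs from hour 9 to 9 + 1 = hour 10.
R waits on Q (finishes hour 10), so it starts at hour 10 and finishes at 10 + 9 = hour 19.
The earliest everything can be done is hour 19, which is after the deadline of 18, so it is not possible.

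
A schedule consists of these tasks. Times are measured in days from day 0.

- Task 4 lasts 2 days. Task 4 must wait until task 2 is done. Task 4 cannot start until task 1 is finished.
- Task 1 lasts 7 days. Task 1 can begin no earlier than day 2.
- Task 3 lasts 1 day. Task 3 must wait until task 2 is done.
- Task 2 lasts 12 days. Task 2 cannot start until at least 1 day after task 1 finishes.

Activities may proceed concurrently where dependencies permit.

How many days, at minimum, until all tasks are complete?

24

After its own release at day 2, task 1 can start at day 2 and finishes at day 9.
Task 2 cannot begin until task 1 (finishes day 9, plus 1-day gap → day 10). It runs from day 10 to 10 + 12 = day 22.
For task 4: task 2 (finishes day 22); task 1 (finishes day 9). Taking the maximum gives a start of day 22, and it finishes at 22 + 2 = day 24.
After task 2 (finishes day 22), task 3 can start at day 22 and finishes at day 23.
All tasks are finished once the last one completes. Finish times: Task 1 at 9, Task 2 at 22, Task 3 at 23, Task 4 at 24. The latest is day 24.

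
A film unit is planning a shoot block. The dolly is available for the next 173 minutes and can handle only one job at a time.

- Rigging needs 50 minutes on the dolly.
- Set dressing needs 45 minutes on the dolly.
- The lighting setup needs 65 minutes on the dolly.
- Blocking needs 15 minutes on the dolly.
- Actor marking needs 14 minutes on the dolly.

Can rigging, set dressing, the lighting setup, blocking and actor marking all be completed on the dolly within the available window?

No

Running back to back, the jobs need 50 + 45 + 65 + 15 + 14 = 189 minutes on the dolly.
Since 189 > 173, they cannot all fit.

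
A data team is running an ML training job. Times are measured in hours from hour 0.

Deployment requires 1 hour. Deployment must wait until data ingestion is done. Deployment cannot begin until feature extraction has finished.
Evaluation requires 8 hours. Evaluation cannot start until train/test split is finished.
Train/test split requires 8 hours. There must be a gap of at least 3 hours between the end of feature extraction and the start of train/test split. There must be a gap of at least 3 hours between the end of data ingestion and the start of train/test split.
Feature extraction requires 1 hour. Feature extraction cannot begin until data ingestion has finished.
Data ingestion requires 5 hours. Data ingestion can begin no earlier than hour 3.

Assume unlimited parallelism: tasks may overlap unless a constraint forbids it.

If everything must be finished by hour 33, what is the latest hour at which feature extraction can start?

Evaluation has no dependents, so it just needs to finish by hour 33. Starting by 33 − 8 = hour 25 achieves that.
Train/test split must finish before evaluation (must start by hour 25). With an 8-hour duration, train/test split must start by 25 − 8 = hour 17.
Nothing follows deployment; the deadline of hour 33 is its only limit. It must start by 33 − 1 = hour 32.
Feature extraction has several dependents: train/test split (must start by hour 17, minus 3-hour gap → hour 14); deployment (must start by hour 32). The earliest of those limits is hour 14, so feature extraction must start by 14 − 1 = hour 13.

13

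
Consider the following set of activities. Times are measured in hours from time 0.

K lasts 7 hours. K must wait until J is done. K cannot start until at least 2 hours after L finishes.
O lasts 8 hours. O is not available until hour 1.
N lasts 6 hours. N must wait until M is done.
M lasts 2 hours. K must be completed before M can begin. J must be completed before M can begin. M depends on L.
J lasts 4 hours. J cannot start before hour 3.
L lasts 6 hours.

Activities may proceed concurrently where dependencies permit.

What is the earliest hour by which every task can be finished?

O cannot begin until its own release at hour 1. It runs from hour 1 to 1 + 8 = hour 9.
L can start immediately at hour 0; it finishes at hour 6.
J cannot begin until its own release at hour 3. It runs from hour 3 to 3 + 4 = hour 7.
K has to wait for J (finishes hour 7); L (finishes hour 6, plus 2-hour gap → hour 8). The latest of these is hour 8, so K runs hour 8 to 8 + 7 = hour 15.
M needs all of K (finishes hour 15); J (finishes hour 7); L (finishes hour 6). That puts its earliest start at hour 15; it finishes at 15 + 2 = hour 17.
N cannot begin until M (finishes hour 17). It runs from hour 17 to 17 + 6 = hour 23.
All tasks are finished once the last one completes. Finish times: J at 7, K at 15, L at 6, M at 17, N at 23, O at 9. The latest is hour 23.

23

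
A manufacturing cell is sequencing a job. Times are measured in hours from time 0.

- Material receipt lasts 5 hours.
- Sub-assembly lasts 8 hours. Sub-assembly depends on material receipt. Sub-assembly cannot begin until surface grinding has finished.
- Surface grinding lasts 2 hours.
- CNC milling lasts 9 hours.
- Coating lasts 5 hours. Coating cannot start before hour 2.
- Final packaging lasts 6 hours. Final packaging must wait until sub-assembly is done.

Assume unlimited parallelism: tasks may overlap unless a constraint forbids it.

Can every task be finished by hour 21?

Coating waits on its own release at hour 2, so it starts at hour 2 and finishes at 2 + 5 = hour 7.
Nothing blocks surface grinding, so it runs from hour 0 to hour 2.
CNC milling can start immediately at hour 0; it finishes at hour 9.
Material receipt has no prerequisites, so it starts at hour 0 and finishes at hour 5.
Sub-assembly cannot start until material receipt (finishes hour 5); surface grinding (finishes hour 2). The controlling bound is hour 5, so sub-assembly finishes at 5 + 8 = hour 13.
Final packaging waits on sub-assembly (finishes hour 13), so it starts at hour 13 and finishes at 13 + 6 = hour 19.
Every task is finished by hour 19, which is no later than the deadline of 21, so the schedule is feasible.

Yes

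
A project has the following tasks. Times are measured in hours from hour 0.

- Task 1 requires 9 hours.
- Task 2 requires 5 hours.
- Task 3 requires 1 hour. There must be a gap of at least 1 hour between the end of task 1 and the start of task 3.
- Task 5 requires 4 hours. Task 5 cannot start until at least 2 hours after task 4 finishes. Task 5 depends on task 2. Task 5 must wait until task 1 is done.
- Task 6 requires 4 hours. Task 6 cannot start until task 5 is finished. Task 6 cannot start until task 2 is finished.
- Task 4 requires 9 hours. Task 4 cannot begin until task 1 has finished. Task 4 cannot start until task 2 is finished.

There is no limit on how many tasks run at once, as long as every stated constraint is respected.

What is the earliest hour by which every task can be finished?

28

Task 2 has no prerequisites, so it starts at hour 0 and finishes at hour 5.
Task 1 has no prerequisites, so it starts at hour 0 and finishes at hour 9.
For task 4: task 1 (finishes hour 9); task 2 (finishes hour 5). Taking the maximum gives a start of hour 9, and it finishes at 9 + 9 = hour 18.
Task 5 cannot start until task 4 (finishes hour 18, plus 2-hour gap → hour 20); task 2 (finishes hour 5); task 1 (finishes hour 9). The controlling bound is hour 20, so task 5 finishes at 20 + 4 = hour 24.
Task 6 has to wait for task 5 (finishes hour 24); task 2 (finishes hour 5). The latest of these is hour 24, so task 6 runs hour 24 to 24 + 4 = hour 28.
After task 1 (finishes hour 9, plus 1-hour gap → hour 10), task 3 can start at hour 10 and finishes at hour 11.
All tasks are finished once the last one completes. Finish times: Task 1 at 9, Task 2 at 5, Task 3 at 11, Task 4 at 18, Task 5 at 24, Task 6 at 28. The latest is hour 28.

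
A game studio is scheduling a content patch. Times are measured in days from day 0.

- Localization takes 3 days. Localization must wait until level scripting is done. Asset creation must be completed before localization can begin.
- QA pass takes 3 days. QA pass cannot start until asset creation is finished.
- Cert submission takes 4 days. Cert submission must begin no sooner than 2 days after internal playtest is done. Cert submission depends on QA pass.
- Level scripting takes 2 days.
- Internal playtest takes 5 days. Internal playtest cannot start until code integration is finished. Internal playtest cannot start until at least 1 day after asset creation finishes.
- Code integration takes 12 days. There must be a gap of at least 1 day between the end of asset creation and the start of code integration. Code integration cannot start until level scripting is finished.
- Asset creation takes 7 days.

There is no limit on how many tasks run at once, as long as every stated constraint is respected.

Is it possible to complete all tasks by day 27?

Level scripting can start immediately at day 0; it finishes at day 2.
Asset creation can start immediately at day 0; it finishes at day 7.
After asset creation (finishes day 7), QA pass can start at day 7 and finishes at day 10.
Localization needs all of level scripting (finishes day 2); asset creation (finishes day 7). That puts its earliest start at day 7; it finishes at 7 + 3 = day 10.
Code integration needs all of asset creation (finishes day 7, plus 1-day gap → day 8); level scripting (finishes day 2). That puts its earliest start at day 8; it finishes at 8 + 12 = day 20.
For internal playtest: code integration (finishes day 20); asset creation (finishes day 7, plus 1-day gap → day 8). Taking the maximum gives a start of day 20, and it finishes at 20 + 5 = day 25.
Cert submission has to wait for internal playtest (finishes day 25, plus 2-day gap → day 27); QA pass (finishes day 10). The latest of these is day 27, so cert submission runs day 27 to 27 + 4 = day 31.
The earliest everything can be done is day 31, which is after the deadline of 27, so it is not possible.

No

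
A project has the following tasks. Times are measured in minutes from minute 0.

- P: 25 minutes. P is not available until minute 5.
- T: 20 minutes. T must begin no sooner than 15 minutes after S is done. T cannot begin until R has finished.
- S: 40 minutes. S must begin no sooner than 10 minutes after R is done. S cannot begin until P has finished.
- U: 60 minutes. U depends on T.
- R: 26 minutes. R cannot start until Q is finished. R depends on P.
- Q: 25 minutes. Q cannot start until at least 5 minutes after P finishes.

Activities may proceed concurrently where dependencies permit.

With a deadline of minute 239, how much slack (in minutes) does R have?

After its own release at minute 5, P can start at minute 5 and finishes at minute 30.
Q cannot begin until P (finishes minute 30, plus 5-minute gap → minute 35). It runs from minute 35 to 35 + 25 = minute 60.
R has to wait for Q (finishes minute 60); P (finishes minute 30). The latest of these is minute 60, so R runs minute 60 to 60 + 26 = minute 86.

Working backward from the deadline:
To finish by minute 239, U (duration 60) must start no later than minute 179.
T must finish before U (must start by minute 179). With a 20-minute duration, T must start by 179 − 20 = minute 159.
Since T (must start by minute 159, minus 15-minute gap → minute 144) depends on it, S must finish by minute 144. Backing off its 40-minute duration gives a latest start of minute 104.
R has several dependents: S (must start by minute 104, minus 10-minute gap → minute 94); T (must start by minute 159). The earliest of those limits is minute 94, so R must start by 94 − 26 = minute 68.
So R can start as early as minute 60 and as late as minute 68, giving 68 − 60 = 8 minutes of slack.

8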